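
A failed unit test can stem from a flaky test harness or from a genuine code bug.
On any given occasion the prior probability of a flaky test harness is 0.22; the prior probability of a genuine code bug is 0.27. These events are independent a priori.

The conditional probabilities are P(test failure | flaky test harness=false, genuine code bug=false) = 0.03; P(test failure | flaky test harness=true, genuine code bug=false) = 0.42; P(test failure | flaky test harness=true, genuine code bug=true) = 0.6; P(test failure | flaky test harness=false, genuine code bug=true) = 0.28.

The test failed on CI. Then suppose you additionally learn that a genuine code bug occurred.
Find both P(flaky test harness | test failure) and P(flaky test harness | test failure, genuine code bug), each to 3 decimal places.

P(test failure) = 0.03×0.78×0.73 + 0.28×0.78×0.27 + 0.42×0.22×0.73 + 0.6×0.22×0.27 = 0.017082 + 0.058968 + 0.067452 + 0.035640 = 0.179142
Restricting to configurations with flaky test harness present: 0.067452 + 0.035640 = 0.103092.
Hence the posterior is 0.103092/0.179142 ≈ 0.575.

Now also conditioning on genuine code bug=true:
Enumerate both values of flaky test harness and weight by the priors:
  P(test failure | genuine code bug) = 0.28·0.78 + 0.6·0.22
        = 0.218400 + 0.132000 = 0.350400
Keeping only the flaky test harness-present terms gives 0.132000, so
  P(flaky test harness | test failure, genuine code bug) = 0.132000 / 0.350400 ≈ 0.377

P(flaky test harness | test failure) ≈ 0.575; P(flaky test harness | test failure, genuine code bug) ≈ 0.377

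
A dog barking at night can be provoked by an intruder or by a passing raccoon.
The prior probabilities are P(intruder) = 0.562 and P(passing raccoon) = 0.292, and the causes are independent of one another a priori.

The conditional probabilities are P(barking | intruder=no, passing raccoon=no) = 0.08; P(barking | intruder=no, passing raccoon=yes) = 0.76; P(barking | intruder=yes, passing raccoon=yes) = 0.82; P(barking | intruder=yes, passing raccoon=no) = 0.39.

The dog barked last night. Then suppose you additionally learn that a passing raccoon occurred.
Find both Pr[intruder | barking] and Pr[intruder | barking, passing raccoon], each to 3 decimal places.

Enumerate the 4 (intruder, passing raccoon) configurations and weight by the priors:
  P(barking) = 0.08*0.438*0.708 + 0.76*0.438*0.292 + 0.39*0.562*0.708 + 0.82*0.562*0.292
        = 0.024808 + 0.097201 + 0.155179 + 0.134565 = 0.411753
The terms with intruder present sum to 0.289744, so
  P(intruder | barking) = 0.289744 / 0.411753 ≈ 0.704

Now also conditioning on passing raccoon=true:
Sum P(barking|·) weighted by the priors over both values of intruder:
  P(barking | passing raccoon) = 0.76×0.438 + 0.82×0.562
        = 0.332880 + 0.460840 = 0.793720
The terms with intruder present sum to 0.460840, so
  P(intruder | barking, passing raccoon) = 0.460840 / 0.793720 ≈ 0.581
The drop from 0.704 to 0.581 is the explaining-away (discounting) effect.

Pr[intruder | barking] ≈ 0.704; Pr[intruder | barking, passing raccoon] ≈ 0.581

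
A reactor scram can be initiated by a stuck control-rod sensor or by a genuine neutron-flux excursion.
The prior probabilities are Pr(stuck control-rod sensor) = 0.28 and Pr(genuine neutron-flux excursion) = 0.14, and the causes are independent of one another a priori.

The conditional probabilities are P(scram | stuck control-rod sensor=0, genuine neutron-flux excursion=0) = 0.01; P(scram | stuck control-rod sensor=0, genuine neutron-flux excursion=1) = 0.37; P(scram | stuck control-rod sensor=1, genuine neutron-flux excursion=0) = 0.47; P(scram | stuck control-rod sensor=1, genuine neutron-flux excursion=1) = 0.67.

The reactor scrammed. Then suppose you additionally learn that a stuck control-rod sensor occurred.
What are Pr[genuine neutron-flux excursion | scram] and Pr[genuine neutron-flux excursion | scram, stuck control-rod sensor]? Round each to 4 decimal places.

P(scram) = 0.01·0.72·0.86 + 0.37·0.72·0.14 + 0.47·0.28·0.86 + 0.67·0.28·0.14 = 0.006192 + 0.037296 + 0.113176 + 0.026264 = 0.182928
Of this, 0.063560 comes from 0.037296 + 0.026264 (the genuine neutron-flux excursion=true cases).
Hence the posterior is 0.063560/0.182928 ≈ 0.3475.

With the extra evidence:
P(scram | stuck control-rod sensor) = 0.47·0.86 + 0.67·0.14 = 0.404200 + 0.093800 = 0.498000
The genuine neutron-flux excursion-present share is 0.67·0.14 = 0.093800.
Hence the posterior is 0.093800/0.498000 ≈ 0.1884.
— stuck control-rod sensor explains away the evidence for genuine neutron-flux excursion.

Pr[genuine neutron-flux excursion | scram] ≈ 0.3475; Pr[genuine neutron-flux excursion | scram, stuck control-rod sensor] ≈ 0.1884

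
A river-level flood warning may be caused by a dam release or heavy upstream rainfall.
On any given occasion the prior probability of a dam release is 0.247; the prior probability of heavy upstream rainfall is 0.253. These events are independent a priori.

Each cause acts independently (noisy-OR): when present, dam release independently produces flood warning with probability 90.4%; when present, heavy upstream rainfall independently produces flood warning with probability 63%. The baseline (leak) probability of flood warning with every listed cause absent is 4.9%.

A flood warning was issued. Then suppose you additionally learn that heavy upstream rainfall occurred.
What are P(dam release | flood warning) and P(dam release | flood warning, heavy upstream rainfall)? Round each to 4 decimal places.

Under noisy-OR, P(flood warning | causes) = 1 − (1−0.049)·∏(1−qᵢ) over the active causes.
P(flood warning) = 0.049·0.753·0.747 + 0.64813·0.753·0.253 + 0.908704·0.247·0.747 + 0.96622·0.247·0.253 = 0.027562 + 0.123475 + 0.167664 + 0.060380 = 0.379081
Restricting to configurations with dam release present: 0.167664 + 0.060380 = 0.228044.
P(dam release | flood warning) = 0.228044 / 0.379081 ≈ 0.6016

With the extra evidence:
For the numerator, keep only dam release=true terms: 0.96622×0.247 = 0.238656
The normalizing constant is 0.64813×0.753 + 0.96622×0.247 = 0.726698
P(dam release | flood warning, heavy upstream rainfall) = 0.238656/0.726698 ≈ 0.3284
The drop from 0.6016 to 0.3284 is the explaining-away (discounting) effect.

P(dam release | flood warning) ≈ 0.6016; P(dam release | flood warning, heavy upstream rainfall) ≈ 0.3284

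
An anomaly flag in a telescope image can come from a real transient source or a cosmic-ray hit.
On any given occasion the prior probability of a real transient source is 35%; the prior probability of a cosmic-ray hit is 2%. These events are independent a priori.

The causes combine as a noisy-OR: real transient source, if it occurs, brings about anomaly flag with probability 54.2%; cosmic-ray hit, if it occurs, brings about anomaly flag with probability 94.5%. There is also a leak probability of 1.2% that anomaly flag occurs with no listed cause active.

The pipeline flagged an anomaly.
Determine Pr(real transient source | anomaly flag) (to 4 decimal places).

Under noisy-OR, P(anomaly flag | causes) = 1 − (1−0.012)·∏(1−qᵢ) over the active causes.
P(anomaly flag) = 0.012*0.65*0.98 + 0.94566*0.65*0.02 + 0.547496*0.35*0.98 + 0.975112*0.35*0.02 = 0.007644 + 0.012294 + 0.187791 + 0.006826 = 0.214555
Of this, 0.194617 comes from 0.187791 + 0.006826 (the real transient source=true cases).
P(real transient source | anomaly flag) = 0.194617 / 0.214555 ≈ 0.9071

Pr(real transient source | anomaly flag) ≈ 0.9071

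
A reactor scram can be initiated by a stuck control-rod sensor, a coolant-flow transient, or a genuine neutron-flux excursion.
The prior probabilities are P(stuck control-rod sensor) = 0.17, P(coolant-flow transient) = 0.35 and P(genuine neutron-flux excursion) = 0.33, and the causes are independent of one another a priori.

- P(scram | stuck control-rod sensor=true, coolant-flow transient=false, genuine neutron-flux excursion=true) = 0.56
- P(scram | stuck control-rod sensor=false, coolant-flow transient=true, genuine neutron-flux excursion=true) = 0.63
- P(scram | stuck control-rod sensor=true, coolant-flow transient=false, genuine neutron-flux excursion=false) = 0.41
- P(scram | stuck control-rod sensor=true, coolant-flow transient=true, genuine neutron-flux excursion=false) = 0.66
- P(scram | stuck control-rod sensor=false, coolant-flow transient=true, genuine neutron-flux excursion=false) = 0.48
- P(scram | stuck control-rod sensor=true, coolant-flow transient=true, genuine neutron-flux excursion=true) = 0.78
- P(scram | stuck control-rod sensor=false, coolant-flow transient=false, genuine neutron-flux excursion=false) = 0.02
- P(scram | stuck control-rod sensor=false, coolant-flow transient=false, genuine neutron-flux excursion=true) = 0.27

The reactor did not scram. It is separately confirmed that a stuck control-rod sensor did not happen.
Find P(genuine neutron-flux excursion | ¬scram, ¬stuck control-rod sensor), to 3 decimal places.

Sum P(¬scram|·) weighted by the priors over the 4 (coolant-flow transient, genuine neutron-flux excursion) configurations:
  P(¬scram | ¬stuck control-rod sensor) = 0.98·0.65·0.67 + 0.73·0.65·0.33 + 0.52·0.35·0.67 + 0.37·0.35·0.33
        = 0.426790 + 0.156585 + 0.121940 + 0.042735 = 0.748050
The terms with genuine neutron-flux excursion present sum to 0.199320, so
  P(genuine neutron-flux excursion | ¬scram, ¬stuck control-rod sensor) = 0.199320 / 0.748050 ≈ 0.266

P(genuine neutron-flux excursion | ¬scram, ¬stuck control-rod sensor) ≈ 0.266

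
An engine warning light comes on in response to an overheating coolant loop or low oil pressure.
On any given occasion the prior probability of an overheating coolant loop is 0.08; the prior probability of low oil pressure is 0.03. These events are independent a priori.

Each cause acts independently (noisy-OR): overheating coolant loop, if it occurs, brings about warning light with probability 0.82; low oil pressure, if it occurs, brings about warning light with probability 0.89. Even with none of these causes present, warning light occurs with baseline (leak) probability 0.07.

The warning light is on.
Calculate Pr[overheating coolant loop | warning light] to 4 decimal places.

Under noisy-OR, P(warning light | causes) = 1 − (1−0.07)·∏(1−qᵢ) over the active causes.
Numerator (weight on configurations with overheating coolant loop): 0.064610 + 0.002356 = 0.066966
Normalizer over all consistent configurations: 0.07·0.92·0.97 + 0.8977·0.92·0.03 + 0.8326·0.08·0.97 + 0.981586·0.08·0.03 = 0.154211
Posterior = 0.066966 / 0.154211 ≈ 0.4342

Pr[overheating coolant loop | warning light] ≈ 0.4342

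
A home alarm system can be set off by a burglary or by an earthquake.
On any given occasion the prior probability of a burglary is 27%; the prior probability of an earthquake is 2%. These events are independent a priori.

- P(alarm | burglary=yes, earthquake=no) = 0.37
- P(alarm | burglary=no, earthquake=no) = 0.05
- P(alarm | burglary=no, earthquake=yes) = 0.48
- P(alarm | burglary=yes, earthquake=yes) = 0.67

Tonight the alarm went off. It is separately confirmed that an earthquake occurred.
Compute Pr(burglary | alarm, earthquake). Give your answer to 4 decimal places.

Sum P(alarm|·) weighted by the priors over both values of burglary:
  P(alarm | earthquake) = 0.48*0.73 + 0.67*0.27
        = 0.350400 + 0.180900 = 0.531300
The terms with burglary present sum to 0.180900, so
  P(burglary | alarm, earthquake) = 0.180900 / 0.531300 ≈ 0.3405

Pr(burglary | alarm, earthquake) ≈ 0.3405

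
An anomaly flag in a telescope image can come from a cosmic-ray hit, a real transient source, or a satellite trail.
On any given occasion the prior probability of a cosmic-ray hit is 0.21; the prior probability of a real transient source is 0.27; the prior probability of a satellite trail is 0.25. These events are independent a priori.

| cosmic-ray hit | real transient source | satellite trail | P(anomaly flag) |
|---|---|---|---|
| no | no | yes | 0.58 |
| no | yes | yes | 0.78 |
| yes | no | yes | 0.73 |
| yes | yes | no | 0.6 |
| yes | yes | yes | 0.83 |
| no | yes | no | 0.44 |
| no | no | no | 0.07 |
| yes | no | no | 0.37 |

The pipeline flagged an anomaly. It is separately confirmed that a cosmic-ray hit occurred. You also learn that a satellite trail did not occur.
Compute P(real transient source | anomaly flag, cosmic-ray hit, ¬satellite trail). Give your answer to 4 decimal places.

P(real transient source | anomaly flag, cosmic-ray hit, ¬satellite trail) ≈ 0.3749

P(anomaly flag | cosmic-ray hit, ¬satellite trail) = 0.37×0.73 + 0.6×0.27 = 0.270100 + 0.162000 = 0.432100
The real transient source-present share is 0.6×0.27 = 0.162000.
Hence the posterior is 0.162000/0.432100 ≈ 0.3749.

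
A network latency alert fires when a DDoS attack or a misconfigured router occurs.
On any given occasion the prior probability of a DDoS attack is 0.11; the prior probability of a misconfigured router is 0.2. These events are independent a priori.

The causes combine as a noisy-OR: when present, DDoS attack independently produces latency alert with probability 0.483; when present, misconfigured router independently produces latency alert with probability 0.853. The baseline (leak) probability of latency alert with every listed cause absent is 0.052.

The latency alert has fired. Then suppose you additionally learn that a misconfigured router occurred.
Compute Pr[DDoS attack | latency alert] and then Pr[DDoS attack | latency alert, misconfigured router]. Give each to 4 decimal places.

Under noisy-OR, P(latency alert | causes) = 1 − (1−0.052)·∏(1−qᵢ) over the active causes.
Sum P(latency alert|·) weighted by the priors over the 4 (DDoS attack, misconfigured router) configurations:
  P(latency alert) = 0.052·0.89·0.8 + 0.860644·0.89·0.2 + 0.509884·0.11·0.8 + 0.927953·0.11·0.2
        = 0.037024 + 0.153195 + 0.044870 + 0.020415 = 0.255504
The terms with DDoS attack present sum to 0.065285, so
  P(DDoS attack | latency alert) = 0.065285 / 0.255504 ≈ 0.2555

Now condition on the additional information:
Weight on DDoS attack=true, given the evidence: 0.927953*0.11 = 0.102075
Denominator P(latency alert | misconfigured router): 0.860644*0.89 + 0.927953*0.11 = 0.868048
Posterior = 0.102075 / 0.868048 ≈ 0.1176
This is intercausal reasoning (explaining away): once misconfigured router accounts for the latency alert, DDoS attack becomes less likely.

Pr[DDoS attack | latency alert] ≈ 0.2555; Pr[DDoS attack | latency alert, misconfigured router] ≈ 0.1176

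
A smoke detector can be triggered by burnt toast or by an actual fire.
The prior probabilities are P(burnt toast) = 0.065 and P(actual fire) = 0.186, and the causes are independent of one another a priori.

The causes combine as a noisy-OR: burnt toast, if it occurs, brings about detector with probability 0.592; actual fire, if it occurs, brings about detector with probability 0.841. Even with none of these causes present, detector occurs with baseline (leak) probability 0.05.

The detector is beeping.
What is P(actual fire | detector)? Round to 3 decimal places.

P(actual fire | detector) ≈ 0.693

Under noisy-OR, P(detector | causes) = 1 − (1−0.05)·∏(1−qᵢ) over the active causes.
Enumerate the 4 (burnt toast, actual fire) configurations and weight by the priors:
  P(detector) = 0.05×0.935×0.814 + 0.84895×0.935×0.186 + 0.6124×0.065×0.814 + 0.938372×0.065×0.186
        = 0.038055 + 0.147641 + 0.032402 + 0.011345 = 0.229443
Keeping only the actual fire-present terms gives 0.158986, so
  P(actual fire | detector) = 0.158986 / 0.229443 ≈ 0.693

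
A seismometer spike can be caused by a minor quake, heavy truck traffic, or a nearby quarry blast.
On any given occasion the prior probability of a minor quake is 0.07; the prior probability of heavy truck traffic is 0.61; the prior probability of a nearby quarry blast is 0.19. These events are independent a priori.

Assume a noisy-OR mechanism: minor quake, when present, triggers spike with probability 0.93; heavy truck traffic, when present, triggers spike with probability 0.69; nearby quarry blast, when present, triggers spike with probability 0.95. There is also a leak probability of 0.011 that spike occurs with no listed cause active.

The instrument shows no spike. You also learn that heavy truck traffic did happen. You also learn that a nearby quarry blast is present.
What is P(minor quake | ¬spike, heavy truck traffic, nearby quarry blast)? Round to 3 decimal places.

Under noisy-OR, P(spike | causes) = 1 − (1−0.011)·∏(1−qᵢ) over the active causes.
P(¬spike | heavy truck traffic, nearby quarry blast) = 0.015329·0.93 + 0.001073·0.07 = 0.014256 + 0.000075 = 0.014331
Of this, 0.000075 comes from 0.001073·0.07 (the minor quake=true cases).
Hence the posterior is 0.000075/0.014331 ≈ 0.005.

P(minor quake | ¬spike, heavy truck traffic, nearby quarry blast) ≈ 0.005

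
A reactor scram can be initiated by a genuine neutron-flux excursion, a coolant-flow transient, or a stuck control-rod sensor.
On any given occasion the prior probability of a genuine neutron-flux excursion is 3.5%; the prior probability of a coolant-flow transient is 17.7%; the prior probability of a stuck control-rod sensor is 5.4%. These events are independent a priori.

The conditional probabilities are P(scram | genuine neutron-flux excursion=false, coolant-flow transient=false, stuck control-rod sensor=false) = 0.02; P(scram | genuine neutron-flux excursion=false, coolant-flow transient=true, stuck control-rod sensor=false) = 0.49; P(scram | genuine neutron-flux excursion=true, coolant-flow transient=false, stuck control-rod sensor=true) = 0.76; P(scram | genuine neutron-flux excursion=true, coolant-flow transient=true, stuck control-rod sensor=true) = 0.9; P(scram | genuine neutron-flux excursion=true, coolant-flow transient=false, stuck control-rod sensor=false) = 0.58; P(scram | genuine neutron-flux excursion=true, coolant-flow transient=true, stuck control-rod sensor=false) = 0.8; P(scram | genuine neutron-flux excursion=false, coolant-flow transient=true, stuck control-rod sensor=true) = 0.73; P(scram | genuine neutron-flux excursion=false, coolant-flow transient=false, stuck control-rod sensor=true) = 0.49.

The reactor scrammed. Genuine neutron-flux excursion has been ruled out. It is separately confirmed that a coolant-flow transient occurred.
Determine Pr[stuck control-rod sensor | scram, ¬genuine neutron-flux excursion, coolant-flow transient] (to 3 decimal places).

Pr[stuck control-rod sensor | scram, ¬genuine neutron-flux excursion, coolant-flow transient] ≈ 0.078

Numerator (weight on configurations with stuck control-rod sensor): 0.73*0.054 = 0.039420
The normalizing constant is 0.49*0.946 + 0.73*0.054 = 0.502960
P(stuck control-rod sensor | scram, ¬genuine neutron-flux excursion, coolant-flow transient) = 0.039420/0.502960 ≈ 0.078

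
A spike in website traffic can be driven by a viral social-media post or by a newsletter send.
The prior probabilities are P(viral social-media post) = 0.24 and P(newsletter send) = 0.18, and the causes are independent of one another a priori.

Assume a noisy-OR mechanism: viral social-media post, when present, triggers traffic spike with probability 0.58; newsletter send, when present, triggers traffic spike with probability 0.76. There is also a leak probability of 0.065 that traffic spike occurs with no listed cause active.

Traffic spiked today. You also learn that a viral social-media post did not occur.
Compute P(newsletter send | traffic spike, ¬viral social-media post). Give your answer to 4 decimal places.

P(newsletter send | traffic spike, ¬viral social-media post) ≈ 0.7237

Under noisy-OR, P(traffic spike | causes) = 1 − (1−0.065)·∏(1−qᵢ) over the active causes.
By total probability over both values of newsletter send:
  P(traffic spike | ¬viral social-media post) = 0.065×0.82 + 0.7756×0.18
        = 0.053300 + 0.139608 = 0.192908
The terms with newsletter send present sum to 0.139608, so
  P(newsletter send | traffic spike, ¬viral social-media post) = 0.139608 / 0.192908 ≈ 0.7237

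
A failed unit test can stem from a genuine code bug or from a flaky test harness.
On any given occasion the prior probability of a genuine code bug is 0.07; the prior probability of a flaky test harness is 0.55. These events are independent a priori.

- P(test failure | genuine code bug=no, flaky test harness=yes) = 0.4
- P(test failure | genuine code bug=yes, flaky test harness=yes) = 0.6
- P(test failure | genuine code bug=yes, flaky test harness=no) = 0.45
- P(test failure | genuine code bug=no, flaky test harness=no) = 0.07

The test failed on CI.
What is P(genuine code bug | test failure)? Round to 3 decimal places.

P(genuine code bug | test failure) ≈ 0.137

P(test failure) = 0.07·0.93·0.45 + 0.4·0.93·0.55 + 0.45·0.07·0.45 + 0.6·0.07·0.55 = 0.029295 + 0.204600 + 0.014175 + 0.023100 = 0.271170
Of this, 0.037275 comes from 0.014175 + 0.023100 (the genuine code bug=true cases).
Hence the posterior is 0.037275/0.271170 ≈ 0.137.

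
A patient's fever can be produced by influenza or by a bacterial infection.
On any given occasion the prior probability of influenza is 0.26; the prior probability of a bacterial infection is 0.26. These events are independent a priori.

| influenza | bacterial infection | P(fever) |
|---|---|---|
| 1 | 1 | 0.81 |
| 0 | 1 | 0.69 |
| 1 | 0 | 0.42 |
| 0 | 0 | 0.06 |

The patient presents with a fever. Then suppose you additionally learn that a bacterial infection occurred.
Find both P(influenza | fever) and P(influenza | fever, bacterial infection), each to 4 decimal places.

P(influenza | fever) ≈ 0.4501; P(influenza | fever, bacterial infection) ≈ 0.2920

Sum P(fever|·) weighted by the priors over the 4 (influenza, bacterial infection) configurations:
  P(fever) = 0.06×0.74×0.74 + 0.69×0.74×0.26 + 0.42×0.26×0.74 + 0.81×0.26×0.26
        = 0.032856 + 0.132756 + 0.080808 + 0.054756 = 0.301176
Configurations with influenza contribute 0.135564, so
  P(influenza | fever) = 0.135564 / 0.301176 ≈ 0.4501

Now also conditioning on bacterial infection=true:
Sum P(fever|·) weighted by the priors over both values of influenza:
  P(fever | bacterial infection) = 0.69·0.74 + 0.81·0.26
        = 0.510600 + 0.210600 = 0.721200
Keeping only the influenza-present terms gives 0.210600, so
  P(influenza | fever, bacterial infection) = 0.210600 / 0.721200 ≈ 0.2920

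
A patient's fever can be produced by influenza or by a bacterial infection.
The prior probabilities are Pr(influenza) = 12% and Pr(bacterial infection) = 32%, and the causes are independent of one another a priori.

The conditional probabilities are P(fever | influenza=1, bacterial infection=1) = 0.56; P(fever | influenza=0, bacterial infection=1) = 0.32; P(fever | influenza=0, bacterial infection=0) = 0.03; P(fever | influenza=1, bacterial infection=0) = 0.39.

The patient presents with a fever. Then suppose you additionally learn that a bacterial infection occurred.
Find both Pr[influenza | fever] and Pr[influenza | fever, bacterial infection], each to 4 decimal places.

P(fever) = 0.03·0.88·0.68 + 0.32·0.88·0.32 + 0.39·0.12·0.68 + 0.56·0.12·0.32 = 0.017952 + 0.090112 + 0.031824 + 0.021504 = 0.161392
Restricting to configurations with influenza present: 0.031824 + 0.021504 = 0.053328.
P(influenza | fever) = 0.053328 / 0.161392 ≈ 0.3304

With the extra evidence:
Enumerate both values of influenza and weight by the priors:
  P(fever | bacterial infection) = 0.32*0.88 + 0.56*0.12
        = 0.281600 + 0.067200 = 0.348800
The terms with influenza present sum to 0.067200, so
  P(influenza | fever, bacterial infection) = 0.067200 / 0.348800 ≈ 0.1927
— bacterial infection explains away the evidence for influenza.

Pr[influenza | fever] ≈ 0.3304; Pr[influenza | fever, bacterial infection] ≈ 0.1927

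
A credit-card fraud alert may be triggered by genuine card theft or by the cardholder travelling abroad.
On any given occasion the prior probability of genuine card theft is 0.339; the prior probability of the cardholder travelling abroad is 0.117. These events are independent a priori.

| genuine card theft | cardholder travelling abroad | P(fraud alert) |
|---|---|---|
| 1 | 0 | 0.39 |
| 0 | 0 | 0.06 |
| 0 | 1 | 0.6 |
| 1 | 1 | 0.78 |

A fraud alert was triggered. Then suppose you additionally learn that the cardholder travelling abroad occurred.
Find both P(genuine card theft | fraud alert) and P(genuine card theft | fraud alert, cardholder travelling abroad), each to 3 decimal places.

P(genuine card theft | fraud alert) ≈ 0.645; P(genuine card theft | fraud alert, cardholder travelling abroad) ≈ 0.400

Weight on genuine card theft=true, given the evidence: 0.116741 + 0.030937 = 0.147678
Normalizer over all consistent configurations: 0.06×0.661×0.883 + 0.6×0.661×0.117 + 0.39×0.339×0.883 + 0.78×0.339×0.117 = 0.229100
P(genuine card theft | fraud alert) = 0.147678/0.229100 ≈ 0.645

With the extra evidence:
P(fraud alert | cardholder travelling abroad) = 0.6·0.661 + 0.78·0.339 = 0.396600 + 0.264420 = 0.661020
The genuine card theft-present share is 0.78·0.339 = 0.264420.
Hence the posterior is 0.264420/0.661020 ≈ 0.400.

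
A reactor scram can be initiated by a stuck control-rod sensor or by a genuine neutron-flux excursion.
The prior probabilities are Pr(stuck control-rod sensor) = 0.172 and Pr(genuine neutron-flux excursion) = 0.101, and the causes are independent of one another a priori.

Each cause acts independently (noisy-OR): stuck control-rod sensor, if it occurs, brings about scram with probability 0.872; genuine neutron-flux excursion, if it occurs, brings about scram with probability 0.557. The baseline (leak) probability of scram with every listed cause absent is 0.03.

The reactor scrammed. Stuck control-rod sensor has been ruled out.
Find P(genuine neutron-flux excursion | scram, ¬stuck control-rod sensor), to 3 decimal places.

P(genuine neutron-flux excursion | scram, ¬stuck control-rod sensor) ≈ 0.681

Under noisy-OR, P(scram | causes) = 1 − (1−0.03)·∏(1−qᵢ) over the active causes.
Weight on genuine neutron-flux excursion=true, given the evidence: 0.57029*0.101 = 0.057599
Denominator P(scram | ¬stuck control-rod sensor): 0.03*0.899 + 0.57029*0.101 = 0.084569
Posterior = 0.057599 / 0.084569 ≈ 0.681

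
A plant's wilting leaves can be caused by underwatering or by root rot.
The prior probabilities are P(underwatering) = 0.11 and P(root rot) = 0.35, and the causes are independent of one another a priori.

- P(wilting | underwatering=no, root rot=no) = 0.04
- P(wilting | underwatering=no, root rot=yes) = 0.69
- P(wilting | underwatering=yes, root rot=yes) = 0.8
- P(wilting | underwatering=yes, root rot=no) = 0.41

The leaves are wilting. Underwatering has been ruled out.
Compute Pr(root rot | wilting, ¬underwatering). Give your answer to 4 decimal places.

P(wilting | ¬underwatering) = 0.04·0.65 + 0.69·0.35 = 0.026000 + 0.241500 = 0.267500
The root rot-present share is 0.69·0.35 = 0.241500.
P(root rot | wilting, ¬underwatering) = 0.241500 / 0.267500 ≈ 0.9028

Pr(root rot | wilting, ¬underwatering) ≈ 0.9028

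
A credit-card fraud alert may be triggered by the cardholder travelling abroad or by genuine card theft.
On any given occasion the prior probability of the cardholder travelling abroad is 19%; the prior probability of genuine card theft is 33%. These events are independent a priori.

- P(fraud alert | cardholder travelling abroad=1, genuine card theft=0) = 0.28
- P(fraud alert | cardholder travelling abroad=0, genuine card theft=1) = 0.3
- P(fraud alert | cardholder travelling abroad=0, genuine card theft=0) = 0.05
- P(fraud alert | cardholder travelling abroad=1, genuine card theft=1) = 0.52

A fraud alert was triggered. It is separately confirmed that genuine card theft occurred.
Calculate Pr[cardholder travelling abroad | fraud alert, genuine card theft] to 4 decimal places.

P(fraud alert | genuine card theft) = 0.3×0.81 + 0.52×0.19 = 0.243000 + 0.098800 = 0.341800
Of this, 0.098800 comes from 0.52×0.19 (the cardholder travelling abroad=true cases).
So P(cardholder travelling abroad | fraud alert, genuine card theft) = 0.098800/0.341800 ≈ 0.2891.

Pr[cardholder travelling abroad | fraud alert, genuine card theft] ≈ 0.2891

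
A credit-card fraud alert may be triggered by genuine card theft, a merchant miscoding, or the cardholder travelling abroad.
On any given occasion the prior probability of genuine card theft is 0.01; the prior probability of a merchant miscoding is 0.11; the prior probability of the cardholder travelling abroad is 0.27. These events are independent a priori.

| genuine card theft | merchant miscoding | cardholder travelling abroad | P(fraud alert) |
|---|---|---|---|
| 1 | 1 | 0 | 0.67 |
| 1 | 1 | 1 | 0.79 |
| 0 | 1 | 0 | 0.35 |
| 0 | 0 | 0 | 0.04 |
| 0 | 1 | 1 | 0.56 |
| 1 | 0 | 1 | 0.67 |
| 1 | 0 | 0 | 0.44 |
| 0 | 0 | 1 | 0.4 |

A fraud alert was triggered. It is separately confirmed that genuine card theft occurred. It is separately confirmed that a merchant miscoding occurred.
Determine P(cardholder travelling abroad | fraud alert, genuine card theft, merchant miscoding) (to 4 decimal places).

P(cardholder travelling abroad | fraud alert, genuine card theft, merchant miscoding) ≈ 0.3037

For the numerator, keep only cardholder travelling abroad=true terms: 0.79×0.27 = 0.213300
The normalizing constant is 0.67×0.73 + 0.79×0.27 = 0.702400
P(cardholder travelling abroad | fraud alert, genuine card theft, merchant miscoding) = 0.213300/0.702400 ≈ 0.3037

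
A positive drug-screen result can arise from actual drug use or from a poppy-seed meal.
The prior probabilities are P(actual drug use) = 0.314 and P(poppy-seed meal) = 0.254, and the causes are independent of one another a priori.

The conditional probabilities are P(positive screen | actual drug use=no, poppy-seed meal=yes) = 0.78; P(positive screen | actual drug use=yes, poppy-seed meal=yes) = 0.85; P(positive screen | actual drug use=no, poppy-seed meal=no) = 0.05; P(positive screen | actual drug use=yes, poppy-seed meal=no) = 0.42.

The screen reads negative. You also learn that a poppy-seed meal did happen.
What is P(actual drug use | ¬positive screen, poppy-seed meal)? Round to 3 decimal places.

Numerator (weight on configurations with actual drug use): 0.15*0.314 = 0.047100
Denominator P(¬positive screen | poppy-seed meal): 0.22*0.686 + 0.15*0.314 = 0.198020
Posterior = 0.047100 / 0.198020 ≈ 0.238

P(actual drug use | ¬positive screen, poppy-seed meal) ≈ 0.238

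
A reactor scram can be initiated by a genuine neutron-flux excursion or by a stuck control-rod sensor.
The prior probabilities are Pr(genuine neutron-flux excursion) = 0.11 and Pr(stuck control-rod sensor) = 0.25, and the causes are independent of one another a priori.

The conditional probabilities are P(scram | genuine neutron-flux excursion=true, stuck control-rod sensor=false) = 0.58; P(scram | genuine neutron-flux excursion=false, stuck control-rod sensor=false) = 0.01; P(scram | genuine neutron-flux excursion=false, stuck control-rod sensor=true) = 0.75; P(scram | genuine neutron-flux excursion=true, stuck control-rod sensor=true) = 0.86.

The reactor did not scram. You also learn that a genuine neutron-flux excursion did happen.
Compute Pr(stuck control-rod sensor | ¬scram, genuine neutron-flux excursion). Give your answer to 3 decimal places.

Pr(stuck control-rod sensor | ¬scram, genuine neutron-flux excursion) ≈ 0.100

Numerator (weight on configurations with stuck control-rod sensor): 0.14*0.25 = 0.035000
Normalizer over all consistent configurations: 0.42*0.75 + 0.14*0.25 = 0.350000
Posterior = 0.035000 / 0.350000 ≈ 0.100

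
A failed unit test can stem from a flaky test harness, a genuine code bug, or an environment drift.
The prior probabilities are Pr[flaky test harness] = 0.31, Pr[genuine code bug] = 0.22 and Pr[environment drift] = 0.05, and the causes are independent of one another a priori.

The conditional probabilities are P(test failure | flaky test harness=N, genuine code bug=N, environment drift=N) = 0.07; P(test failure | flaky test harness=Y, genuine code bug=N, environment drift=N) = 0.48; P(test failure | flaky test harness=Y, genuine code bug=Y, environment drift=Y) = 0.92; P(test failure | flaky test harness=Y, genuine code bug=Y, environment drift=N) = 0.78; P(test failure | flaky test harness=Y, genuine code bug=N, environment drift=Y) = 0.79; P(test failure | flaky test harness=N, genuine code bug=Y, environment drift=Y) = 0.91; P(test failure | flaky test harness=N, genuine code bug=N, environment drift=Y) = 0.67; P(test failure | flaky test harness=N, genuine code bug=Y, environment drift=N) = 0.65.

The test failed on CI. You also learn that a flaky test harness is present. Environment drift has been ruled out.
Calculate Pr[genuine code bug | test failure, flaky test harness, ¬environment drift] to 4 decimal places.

Pr[genuine code bug | test failure, flaky test harness, ¬environment drift] ≈ 0.3143

Sum P(test failure|·) weighted by the priors over both values of genuine code bug:
  P(test failure | flaky test harness, ¬environment drift) = 0.48·0.78 + 0.78·0.22
        = 0.374400 + 0.171600 = 0.546000
The terms with genuine code bug present sum to 0.171600, so
  P(genuine code bug | test failure, flaky test harness, ¬environment drift) = 0.171600 / 0.546000 ≈ 0.3143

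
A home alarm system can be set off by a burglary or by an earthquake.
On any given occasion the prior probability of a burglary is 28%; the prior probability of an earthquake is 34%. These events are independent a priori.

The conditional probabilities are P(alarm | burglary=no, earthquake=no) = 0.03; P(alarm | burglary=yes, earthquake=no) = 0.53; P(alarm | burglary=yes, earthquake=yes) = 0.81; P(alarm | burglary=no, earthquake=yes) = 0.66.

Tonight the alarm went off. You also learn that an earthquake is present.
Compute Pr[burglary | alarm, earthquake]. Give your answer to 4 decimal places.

P(alarm | earthquake) = 0.66×0.72 + 0.81×0.28 = 0.475200 + 0.226800 = 0.702000
The burglary-present share is 0.81×0.28 = 0.226800.
Hence the posterior is 0.226800/0.702000 ≈ 0.3231.

Pr[burglary | alarm, earthquake] ≈ 0.3231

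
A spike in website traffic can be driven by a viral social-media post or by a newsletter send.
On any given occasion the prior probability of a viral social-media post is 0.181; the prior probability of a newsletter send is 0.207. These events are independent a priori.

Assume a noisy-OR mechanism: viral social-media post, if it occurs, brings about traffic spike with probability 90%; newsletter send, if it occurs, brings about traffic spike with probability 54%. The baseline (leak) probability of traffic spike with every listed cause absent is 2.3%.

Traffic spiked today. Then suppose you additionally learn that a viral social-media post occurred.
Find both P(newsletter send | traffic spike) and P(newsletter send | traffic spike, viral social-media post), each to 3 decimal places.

P(newsletter send | traffic spike) ≈ 0.472; P(newsletter send | traffic spike, viral social-media post) ≈ 0.216

Under noisy-OR, P(traffic spike | causes) = 1 − (1−0.023)·∏(1−qᵢ) over the active causes.
Weight on newsletter send=true, given the evidence: 0.093341 + 0.035783 = 0.129124
The normalizing constant is 0.023·0.819·0.793 + 0.55058·0.819·0.207 + 0.9023·0.181·0.793 + 0.955058·0.181·0.207 = 0.273572
Posterior = 0.129124 / 0.273572 ≈ 0.472

Now condition on the additional information:
For the numerator, keep only newsletter send=true terms: 0.955058*0.207 = 0.197697
Normalizer over all consistent configurations: 0.9023*0.793 + 0.955058*0.207 = 0.913221
P(newsletter send | traffic spike, viral social-media post) = 0.197697/0.913221 ≈ 0.216
— viral social-media post explains away the evidence for newsletter send.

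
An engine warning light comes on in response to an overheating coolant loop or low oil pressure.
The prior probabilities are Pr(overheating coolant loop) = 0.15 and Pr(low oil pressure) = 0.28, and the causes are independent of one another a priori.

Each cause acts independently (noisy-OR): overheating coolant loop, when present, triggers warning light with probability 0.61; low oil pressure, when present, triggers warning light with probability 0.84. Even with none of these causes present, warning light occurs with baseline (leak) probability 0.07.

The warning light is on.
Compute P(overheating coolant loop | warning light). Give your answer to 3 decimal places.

P(overheating coolant loop | warning light) ≈ 0.306

Under noisy-OR, P(warning light | causes) = 1 − (1−0.07)·∏(1−qᵢ) over the active causes.
Numerator (weight on configurations with overheating coolant loop): 0.068828 + 0.039563 = 0.108391
Normalizer over all consistent configurations: 0.07*0.85*0.72 + 0.8512*0.85*0.28 + 0.6373*0.15*0.72 + 0.941968*0.15*0.28 = 0.353817
Posterior = 0.108391 / 0.353817 ≈ 0.306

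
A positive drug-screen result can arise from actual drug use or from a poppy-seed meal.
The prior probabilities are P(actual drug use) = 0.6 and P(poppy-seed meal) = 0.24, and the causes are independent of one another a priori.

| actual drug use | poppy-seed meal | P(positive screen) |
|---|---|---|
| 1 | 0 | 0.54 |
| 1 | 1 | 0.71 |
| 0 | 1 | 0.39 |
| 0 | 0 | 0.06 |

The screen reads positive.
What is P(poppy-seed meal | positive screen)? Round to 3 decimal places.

For the numerator, keep only poppy-seed meal=true terms: 0.037440 + 0.102240 = 0.139680
Normalizer over all consistent configurations: 0.06×0.4×0.76 + 0.39×0.4×0.24 + 0.54×0.6×0.76 + 0.71×0.6×0.24 = 0.404160
P(poppy-seed meal | positive screen) = 0.139680/0.404160 ≈ 0.346

P(poppy-seed meal | positive screen) ≈ 0.346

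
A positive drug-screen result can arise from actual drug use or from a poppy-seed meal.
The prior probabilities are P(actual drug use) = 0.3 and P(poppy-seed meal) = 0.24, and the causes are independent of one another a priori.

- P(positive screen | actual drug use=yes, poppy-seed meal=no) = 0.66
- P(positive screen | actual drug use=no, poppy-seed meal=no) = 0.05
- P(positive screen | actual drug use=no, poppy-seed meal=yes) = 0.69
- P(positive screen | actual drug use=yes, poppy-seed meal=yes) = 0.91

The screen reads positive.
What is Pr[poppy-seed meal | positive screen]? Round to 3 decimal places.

Pr[poppy-seed meal | positive screen] ≈ 0.506

Numerator (weight on configurations with poppy-seed meal): 0.115920 + 0.065520 = 0.181440
Denominator P(positive screen): 0.05×0.7×0.76 + 0.69×0.7×0.24 + 0.66×0.3×0.76 + 0.91×0.3×0.24 = 0.358520
P(poppy-seed meal | positive screen) = 0.181440/0.358520 ≈ 0.506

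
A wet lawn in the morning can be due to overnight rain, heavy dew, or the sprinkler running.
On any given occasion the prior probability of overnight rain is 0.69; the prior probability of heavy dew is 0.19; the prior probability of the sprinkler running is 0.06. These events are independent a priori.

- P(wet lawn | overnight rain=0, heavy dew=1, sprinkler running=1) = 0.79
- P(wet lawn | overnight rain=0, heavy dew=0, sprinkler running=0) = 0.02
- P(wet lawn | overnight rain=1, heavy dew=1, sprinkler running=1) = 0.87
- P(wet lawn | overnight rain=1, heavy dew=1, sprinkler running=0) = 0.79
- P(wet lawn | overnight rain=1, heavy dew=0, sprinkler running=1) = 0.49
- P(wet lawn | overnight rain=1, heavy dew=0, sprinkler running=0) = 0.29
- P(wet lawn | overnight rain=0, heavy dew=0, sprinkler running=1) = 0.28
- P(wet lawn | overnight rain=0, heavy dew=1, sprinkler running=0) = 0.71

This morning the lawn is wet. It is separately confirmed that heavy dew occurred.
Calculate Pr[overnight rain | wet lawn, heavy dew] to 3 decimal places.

Pr[overnight rain | wet lawn, heavy dew] ≈ 0.712

Enumerate the 4 (overnight rain, sprinkler running) configurations and weight by the priors:
  P(wet lawn | heavy dew) = 0.71·0.31·0.94 + 0.79·0.31·0.06 + 0.79·0.69·0.94 + 0.87·0.69·0.06
        = 0.206894 + 0.014694 + 0.512394 + 0.036018 = 0.770000
The terms with overnight rain present sum to 0.548412, so
  P(overnight rain | wet lawn, heavy dew) = 0.548412 / 0.770000 ≈ 0.712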